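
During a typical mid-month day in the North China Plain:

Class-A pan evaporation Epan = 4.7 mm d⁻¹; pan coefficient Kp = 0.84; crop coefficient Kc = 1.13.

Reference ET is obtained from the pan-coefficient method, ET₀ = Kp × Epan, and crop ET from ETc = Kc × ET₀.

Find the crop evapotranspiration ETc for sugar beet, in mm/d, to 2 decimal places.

ET₀ = 0.84 × 4.7 = 3.9480 mm/d
ETc = Kc × ET₀ = 1.13 × 3.9480 = 4.4612 mm/d

4.46 mm/d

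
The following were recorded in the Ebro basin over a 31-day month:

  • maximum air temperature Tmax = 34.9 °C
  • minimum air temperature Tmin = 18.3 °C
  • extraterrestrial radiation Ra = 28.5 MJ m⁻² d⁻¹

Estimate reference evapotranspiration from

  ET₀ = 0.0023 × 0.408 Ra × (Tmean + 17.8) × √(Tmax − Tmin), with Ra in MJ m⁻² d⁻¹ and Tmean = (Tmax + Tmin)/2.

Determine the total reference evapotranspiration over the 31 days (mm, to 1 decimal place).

Tmean = (34.9 + 18.3)/2 = 26.60 °C
0.408 Ra = 0.408 × 28.5 = 11.6280 mm/d equivalent
ET₀ = 0.0023 × 11.6280 × (26.60 + 17.8) × √16.6 = 0.0023 × 11.6280 × 44.40 × 4.0743 = 4.8380 mm/d
Over 31 days: 4.8380 × 31 = 149.978 mm

150.0 mm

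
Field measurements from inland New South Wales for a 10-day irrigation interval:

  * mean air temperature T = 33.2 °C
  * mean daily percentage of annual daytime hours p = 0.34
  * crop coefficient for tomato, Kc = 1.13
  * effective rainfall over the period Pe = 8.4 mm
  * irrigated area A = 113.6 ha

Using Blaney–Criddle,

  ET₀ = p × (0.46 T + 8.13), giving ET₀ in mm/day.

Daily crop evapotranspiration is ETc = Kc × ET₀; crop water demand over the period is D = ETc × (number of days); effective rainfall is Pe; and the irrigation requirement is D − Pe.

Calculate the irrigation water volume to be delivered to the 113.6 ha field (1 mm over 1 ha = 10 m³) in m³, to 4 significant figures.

ET₀ = 0.34 × (0.46 × 33.2 + 8.13) = 0.34 × 23.402 = 7.9567 mm/d
ETc = Kc × ET₀ = 1.13 × 7.9567 = 8.9911 mm/d
Crop demand D = ETc × 10 d = 8.9911 × 10 = 89.911 mm
D − Pe = 89.911 − 8.4 = 81.511 mm
Volume = 81.511 mm × 113.6 ha × 10 = 92596.5 m³

92600 m³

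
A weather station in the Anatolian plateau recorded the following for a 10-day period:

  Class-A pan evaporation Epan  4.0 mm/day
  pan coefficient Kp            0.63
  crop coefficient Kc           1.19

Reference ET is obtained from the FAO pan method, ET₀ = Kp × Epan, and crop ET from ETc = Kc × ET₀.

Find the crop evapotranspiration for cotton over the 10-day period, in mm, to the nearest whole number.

30 mm

ET₀ = 0.63 × 4.0 = 2.5200 mm/d
ETc = Kc × ET₀ = 1.19 × 2.5200 = 2.9988 mm/d
Over 10 days: 2.9988 × 10 = 29.988 mm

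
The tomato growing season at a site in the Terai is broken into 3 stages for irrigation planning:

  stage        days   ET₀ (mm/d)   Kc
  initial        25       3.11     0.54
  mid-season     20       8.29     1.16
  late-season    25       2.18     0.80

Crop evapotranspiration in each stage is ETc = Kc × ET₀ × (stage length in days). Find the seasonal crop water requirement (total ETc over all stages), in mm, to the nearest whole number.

initial: 0.54 × 3.11 × 25 = 41.99 mm
mid-season: 1.16 × 8.29 × 20 = 192.33 mm
late-season: 0.80 × 2.18 × 25 = 43.60 mm
Seasonal total = 277.92 mm

278 mm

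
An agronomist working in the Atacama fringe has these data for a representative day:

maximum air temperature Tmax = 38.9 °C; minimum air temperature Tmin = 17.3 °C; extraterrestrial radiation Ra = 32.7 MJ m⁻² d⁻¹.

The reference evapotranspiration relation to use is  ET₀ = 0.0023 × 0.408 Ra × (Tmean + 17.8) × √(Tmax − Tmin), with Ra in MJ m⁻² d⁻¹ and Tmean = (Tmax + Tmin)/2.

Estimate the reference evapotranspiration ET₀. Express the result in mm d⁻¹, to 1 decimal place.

Tmean = (38.9 + 17.3)/2 = 28.10 °C
0.408 Ra = 0.408 × 32.7 = 13.3416 mm/d equivalent
ET₀ = 0.0023 × 13.3416 × (28.10 + 17.8) × √21.6 = 0.0023 × 13.3416 × 45.90 × 4.6476 = 6.5460 mm/d

6.5 mm d⁻¹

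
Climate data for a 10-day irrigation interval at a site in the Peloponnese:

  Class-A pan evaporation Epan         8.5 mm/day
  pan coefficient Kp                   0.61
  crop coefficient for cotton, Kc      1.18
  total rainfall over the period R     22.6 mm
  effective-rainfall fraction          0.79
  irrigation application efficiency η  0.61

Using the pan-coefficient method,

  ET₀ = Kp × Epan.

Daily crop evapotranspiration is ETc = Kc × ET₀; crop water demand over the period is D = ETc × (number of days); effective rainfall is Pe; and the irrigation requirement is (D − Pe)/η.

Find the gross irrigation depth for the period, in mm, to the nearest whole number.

71 mm

ET₀ = 0.61 × 8.5 = 5.1850 mm/d
ETc = Kc × ET₀ = 1.18 × 5.1850 = 6.1183 mm/d
Crop demand D = ETc × 10 d = 6.1183 × 10 = 61.183 mm
Pe = 0.79 × 22.6 = 17.854 mm
D − Pe = 61.183 − 17.854 = 43.329 mm
Gross irrigation = 43.329 / 0.61 = 71.031 mm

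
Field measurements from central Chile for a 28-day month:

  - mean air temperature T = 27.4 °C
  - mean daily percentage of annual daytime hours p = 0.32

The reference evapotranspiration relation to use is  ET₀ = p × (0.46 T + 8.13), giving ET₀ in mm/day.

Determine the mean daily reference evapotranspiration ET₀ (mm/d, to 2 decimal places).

6.63 mm/d

ET₀ = 0.32 × (0.46 × 27.4 + 8.13) = 0.32 × 20.734 = 6.6349 mm/d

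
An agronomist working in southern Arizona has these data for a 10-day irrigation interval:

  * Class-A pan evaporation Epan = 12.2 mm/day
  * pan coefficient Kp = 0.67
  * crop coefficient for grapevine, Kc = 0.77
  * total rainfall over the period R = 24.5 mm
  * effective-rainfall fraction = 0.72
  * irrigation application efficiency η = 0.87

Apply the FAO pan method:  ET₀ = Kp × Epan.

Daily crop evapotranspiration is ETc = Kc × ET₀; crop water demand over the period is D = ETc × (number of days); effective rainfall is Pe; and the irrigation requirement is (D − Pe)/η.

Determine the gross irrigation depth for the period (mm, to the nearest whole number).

52 mm

ET₀ = 0.67 × 12.2 = 8.1740 mm/d
ETc = Kc × ET₀ = 0.77 × 8.1740 = 6.2940 mm/d
Crop demand D = ETc × 10 d = 6.2940 × 10 = 62.940 mm
Pe = 0.72 × 24.5 = 17.640 mm
D − Pe = 62.940 − 17.640 = 45.300 mm
Gross irrigation = 45.300 / 0.87 = 52.069 mm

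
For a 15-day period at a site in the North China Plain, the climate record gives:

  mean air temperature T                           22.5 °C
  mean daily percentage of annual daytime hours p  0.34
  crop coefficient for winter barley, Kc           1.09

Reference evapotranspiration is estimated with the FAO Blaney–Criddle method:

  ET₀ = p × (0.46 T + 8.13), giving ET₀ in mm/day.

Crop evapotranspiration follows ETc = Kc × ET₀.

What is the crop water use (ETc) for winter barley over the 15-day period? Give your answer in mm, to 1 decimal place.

ET₀ = 0.34 × (0.46 × 22.5 + 8.13) = 0.34 × 18.480 = 6.2832 mm/d
ETc = Kc × ET₀ = 1.09 × 6.2832 = 6.8487 mm/d
Over 15 days: 6.8487 × 15 = 102.731 mm

102.7 mm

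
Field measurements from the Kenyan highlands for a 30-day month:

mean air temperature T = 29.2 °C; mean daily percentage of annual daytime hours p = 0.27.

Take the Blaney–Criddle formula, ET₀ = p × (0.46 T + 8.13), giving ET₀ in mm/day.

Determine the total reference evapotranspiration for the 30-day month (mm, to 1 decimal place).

ET₀ = 0.27 × (0.46 × 29.2 + 8.13) = 0.27 × 21.562 = 5.8217 mm/d
Monthly total = 5.8217 × 30 = 174.651 mm

174.7 mm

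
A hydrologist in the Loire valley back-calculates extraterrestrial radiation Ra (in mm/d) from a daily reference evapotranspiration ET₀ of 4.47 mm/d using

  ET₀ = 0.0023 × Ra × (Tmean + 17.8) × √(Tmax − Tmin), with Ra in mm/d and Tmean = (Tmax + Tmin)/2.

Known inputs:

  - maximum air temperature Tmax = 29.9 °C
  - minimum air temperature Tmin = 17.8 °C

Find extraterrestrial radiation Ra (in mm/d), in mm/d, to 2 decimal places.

13.41 mm/d

Tmean = 23.85 °C; √ΔT = 3.4785
Ra = ET₀ / [0.0023 × (Tmean+17.8) × √ΔT] = 4.47 / (0.0023 × 41.65 × 3.4785) = 13.414 mm/d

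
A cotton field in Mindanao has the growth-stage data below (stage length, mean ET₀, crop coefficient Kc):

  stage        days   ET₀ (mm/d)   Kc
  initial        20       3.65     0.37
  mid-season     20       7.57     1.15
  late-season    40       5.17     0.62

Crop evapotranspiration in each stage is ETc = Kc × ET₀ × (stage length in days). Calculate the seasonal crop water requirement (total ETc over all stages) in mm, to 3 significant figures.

329 mm

initial: 0.37 × 3.65 × 20 = 27.01 mm
mid-season: 1.15 × 7.57 × 20 = 174.11 mm
late-season: 0.62 × 5.17 × 40 = 128.22 mm
Seasonal total = 329.34 mm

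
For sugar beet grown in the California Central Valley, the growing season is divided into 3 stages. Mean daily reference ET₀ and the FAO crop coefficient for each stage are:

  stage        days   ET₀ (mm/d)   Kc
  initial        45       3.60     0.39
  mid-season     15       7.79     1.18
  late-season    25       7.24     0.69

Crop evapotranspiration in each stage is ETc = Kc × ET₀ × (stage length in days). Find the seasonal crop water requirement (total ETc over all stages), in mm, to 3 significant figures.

326 mm

initial: 0.39 × 3.60 × 45 = 63.18 mm
mid-season: 1.18 × 7.79 × 15 = 137.88 mm
late-season: 0.69 × 7.24 × 25 = 124.89 mm
Seasonal total = 325.95 mm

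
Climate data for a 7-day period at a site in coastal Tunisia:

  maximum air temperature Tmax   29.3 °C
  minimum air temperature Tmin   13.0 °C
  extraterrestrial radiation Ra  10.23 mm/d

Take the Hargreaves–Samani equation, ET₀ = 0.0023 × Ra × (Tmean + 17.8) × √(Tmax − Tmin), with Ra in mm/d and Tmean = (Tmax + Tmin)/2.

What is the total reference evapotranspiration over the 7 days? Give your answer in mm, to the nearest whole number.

26 mm

Tmean = (29.3 + 13.0)/2 = 21.15 °C
ET₀ = 0.0023 × 10.23 × (21.15 + 17.8) × √16.3 = 0.0023 × 10.23 × 38.95 × 4.0373 = 3.7000 mm/d
Over 7 days: 3.7000 × 7 = 25.900 mm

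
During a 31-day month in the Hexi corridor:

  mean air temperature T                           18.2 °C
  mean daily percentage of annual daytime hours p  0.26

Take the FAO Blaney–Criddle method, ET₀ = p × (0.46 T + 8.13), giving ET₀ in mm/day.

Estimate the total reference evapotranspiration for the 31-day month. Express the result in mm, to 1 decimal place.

133.0 mm

ET₀ = 0.26 × (0.46 × 18.2 + 8.13) = 0.26 × 16.502 = 4.2905 mm/d
Monthly total = 4.2905 × 31 = 133.006 mm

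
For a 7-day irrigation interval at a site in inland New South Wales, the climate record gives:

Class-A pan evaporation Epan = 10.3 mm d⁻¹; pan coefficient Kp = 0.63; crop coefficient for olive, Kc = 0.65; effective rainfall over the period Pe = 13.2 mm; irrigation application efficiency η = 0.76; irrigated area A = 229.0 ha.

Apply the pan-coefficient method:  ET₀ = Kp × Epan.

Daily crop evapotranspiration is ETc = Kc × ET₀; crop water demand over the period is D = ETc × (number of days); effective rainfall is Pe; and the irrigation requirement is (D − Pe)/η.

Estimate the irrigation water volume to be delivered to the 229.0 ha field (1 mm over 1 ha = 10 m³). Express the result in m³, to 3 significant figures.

49200 m³

ET₀ = 0.63 × 10.3 = 6.4890 mm/d
ETc = Kc × ET₀ = 0.65 × 6.4890 = 4.2179 mm/d
Crop demand D = ETc × 7 d = 4.2179 × 7 = 29.525 mm
D − Pe = 29.525 − 13.2 = 16.325 mm
Gross irrigation = 16.325 / 0.76 = 21.480 mm
Volume = 21.480 mm × 229.0 ha × 10 = 49189.2 m³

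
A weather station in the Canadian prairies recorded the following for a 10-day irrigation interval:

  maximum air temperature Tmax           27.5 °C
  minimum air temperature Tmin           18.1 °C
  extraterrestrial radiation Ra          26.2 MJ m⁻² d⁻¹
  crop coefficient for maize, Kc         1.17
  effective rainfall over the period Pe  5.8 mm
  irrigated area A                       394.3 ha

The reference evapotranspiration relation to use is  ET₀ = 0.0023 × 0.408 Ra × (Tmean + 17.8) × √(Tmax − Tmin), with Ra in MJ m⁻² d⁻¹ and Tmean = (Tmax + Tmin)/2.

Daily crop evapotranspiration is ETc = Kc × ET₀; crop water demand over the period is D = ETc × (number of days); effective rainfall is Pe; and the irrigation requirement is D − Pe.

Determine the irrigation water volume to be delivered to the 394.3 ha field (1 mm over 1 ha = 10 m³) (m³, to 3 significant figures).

118000 m³

Tmean = (27.5 + 18.1)/2 = 22.80 °C
0.408 Ra = 0.408 × 26.2 = 10.6896 mm/d equivalent
ET₀ = 0.0023 × 10.6896 × (22.80 + 17.8) × √9.4 = 0.0023 × 10.6896 × 40.60 × 3.0659 = 3.0604 mm/d
ETc = Kc × ET₀ = 1.17 × 3.0604 = 3.5807 mm/d
Crop demand D = ETc × 10 d = 3.5807 × 10 = 35.807 mm
D − Pe = 35.807 − 5.8 = 30.007 mm
Volume = 30.007 mm × 394.3 ha × 10 = 118317.6 m³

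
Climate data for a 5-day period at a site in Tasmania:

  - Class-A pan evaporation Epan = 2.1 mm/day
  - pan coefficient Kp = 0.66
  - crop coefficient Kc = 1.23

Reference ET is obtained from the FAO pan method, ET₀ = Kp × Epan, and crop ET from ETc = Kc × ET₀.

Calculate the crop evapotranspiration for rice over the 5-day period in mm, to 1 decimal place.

8.5 mm

ET₀ = 0.66 × 2.1 = 1.3860 mm/d
ETc = Kc × ET₀ = 1.23 × 1.3860 = 1.7048 mm/d
Over 5 days: 1.7048 × 5 = 8.524 mm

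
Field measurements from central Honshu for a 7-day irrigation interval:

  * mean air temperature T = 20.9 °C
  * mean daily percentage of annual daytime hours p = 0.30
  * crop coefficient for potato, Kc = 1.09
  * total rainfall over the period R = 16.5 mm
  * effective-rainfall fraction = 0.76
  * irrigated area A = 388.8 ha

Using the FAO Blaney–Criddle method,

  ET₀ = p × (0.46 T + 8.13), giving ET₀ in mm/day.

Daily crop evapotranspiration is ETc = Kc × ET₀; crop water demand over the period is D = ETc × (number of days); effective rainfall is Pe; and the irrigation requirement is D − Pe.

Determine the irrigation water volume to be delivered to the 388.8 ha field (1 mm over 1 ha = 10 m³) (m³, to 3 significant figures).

109000 m³

ET₀ = 0.30 × (0.46 × 20.9 + 8.13) = 0.30 × 17.744 = 5.3232 mm/d
ETc = Kc × ET₀ = 1.09 × 5.3232 = 5.8023 mm/d
Crop demand D = ETc × 7 d = 5.8023 × 7 = 40.616 mm
Pe = 0.76 × 16.5 = 12.540 mm
D − Pe = 40.616 − 12.540 = 28.076 mm
Volume = 28.076 mm × 388.8 ha × 10 = 109159.5 m³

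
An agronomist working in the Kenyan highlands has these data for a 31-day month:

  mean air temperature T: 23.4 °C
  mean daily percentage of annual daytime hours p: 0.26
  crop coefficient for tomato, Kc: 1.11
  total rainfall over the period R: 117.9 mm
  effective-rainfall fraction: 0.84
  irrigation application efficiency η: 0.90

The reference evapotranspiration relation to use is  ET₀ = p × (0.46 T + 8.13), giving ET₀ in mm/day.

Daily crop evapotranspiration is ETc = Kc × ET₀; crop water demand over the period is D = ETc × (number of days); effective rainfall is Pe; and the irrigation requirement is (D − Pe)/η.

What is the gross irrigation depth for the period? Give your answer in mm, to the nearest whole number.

78 mm

ET₀ = 0.26 × (0.46 × 23.4 + 8.13) = 0.26 × 18.894 = 4.9124 mm/d
ETc = Kc × ET₀ = 1.11 × 4.9124 = 5.4528 mm/d
Crop demand D = ETc × 31 d = 5.4528 × 31 = 169.037 mm
Pe = 0.84 × 117.9 = 99.036 mm
D − Pe = 169.037 − 99.036 = 70.001 mm
Gross irrigation = 70.001 / 0.90 = 77.779 mm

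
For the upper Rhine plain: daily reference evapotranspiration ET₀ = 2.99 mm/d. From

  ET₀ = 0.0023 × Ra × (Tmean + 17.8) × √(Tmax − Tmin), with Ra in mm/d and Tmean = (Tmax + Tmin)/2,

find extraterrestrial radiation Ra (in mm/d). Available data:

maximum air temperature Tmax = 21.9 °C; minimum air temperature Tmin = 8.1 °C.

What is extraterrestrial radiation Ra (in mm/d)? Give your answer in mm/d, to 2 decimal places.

10.67 mm/d

Tmean = 15.00 °C; √ΔT = 3.7148
Ra = ET₀ / [0.0023 × (Tmean+17.8) × √ΔT] = 2.99 / (0.0023 × 32.80 × 3.7148) = 10.669 mm/d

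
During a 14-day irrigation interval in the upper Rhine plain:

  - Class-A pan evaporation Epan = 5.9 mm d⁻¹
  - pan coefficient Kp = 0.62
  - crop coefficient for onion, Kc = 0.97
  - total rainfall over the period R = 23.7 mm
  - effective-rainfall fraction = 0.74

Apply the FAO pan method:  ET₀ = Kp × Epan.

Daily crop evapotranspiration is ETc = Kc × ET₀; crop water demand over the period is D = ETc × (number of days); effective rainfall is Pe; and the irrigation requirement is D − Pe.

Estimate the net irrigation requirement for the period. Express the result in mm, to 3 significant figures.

ET₀ = 0.62 × 5.9 = 3.6580 mm/d
ETc = Kc × ET₀ = 0.97 × 3.6580 = 3.5483 mm/d
Crop demand D = ETc × 14 d = 3.5483 × 14 = 49.676 mm
Pe = 0.74 × 23.7 = 17.538 mm
D − Pe = 49.676 − 17.538 = 32.138 mm

32.1 mm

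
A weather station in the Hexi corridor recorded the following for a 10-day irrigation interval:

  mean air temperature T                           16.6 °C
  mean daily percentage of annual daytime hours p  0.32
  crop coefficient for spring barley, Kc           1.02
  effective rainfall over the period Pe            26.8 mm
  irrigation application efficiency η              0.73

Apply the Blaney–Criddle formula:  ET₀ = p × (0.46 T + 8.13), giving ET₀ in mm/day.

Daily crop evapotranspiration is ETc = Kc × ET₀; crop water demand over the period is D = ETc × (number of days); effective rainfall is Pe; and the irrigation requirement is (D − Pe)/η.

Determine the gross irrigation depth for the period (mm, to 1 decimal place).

ET₀ = 0.32 × (0.46 × 16.6 + 8.13) = 0.32 × 15.766 = 5.0451 mm/d
ETc = Kc × ET₀ = 1.02 × 5.0451 = 5.1460 mm/d
Crop demand D = ETc × 10 d = 5.1460 × 10 = 51.460 mm
D − Pe = 51.460 − 26.8 = 24.660 mm
Gross irrigation = 24.660 / 0.73 = 33.781 mm

33.8 mm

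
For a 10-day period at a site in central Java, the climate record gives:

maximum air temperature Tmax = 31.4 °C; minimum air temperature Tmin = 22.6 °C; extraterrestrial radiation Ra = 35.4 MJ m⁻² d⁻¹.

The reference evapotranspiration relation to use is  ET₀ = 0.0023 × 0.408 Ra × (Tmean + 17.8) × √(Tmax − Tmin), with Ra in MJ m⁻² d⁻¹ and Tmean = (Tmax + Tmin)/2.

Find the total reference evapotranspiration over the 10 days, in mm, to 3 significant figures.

Tmean = (31.4 + 22.6)/2 = 27.00 °C
0.408 Ra = 0.408 × 35.4 = 14.4432 mm/d equivalent
ET₀ = 0.0023 × 14.4432 × (27.00 + 17.8) × √8.8 = 0.0023 × 14.4432 × 44.80 × 2.9665 = 4.4148 mm/d
Over 10 days: 4.4148 × 10 = 44.148 mm

44.1 mm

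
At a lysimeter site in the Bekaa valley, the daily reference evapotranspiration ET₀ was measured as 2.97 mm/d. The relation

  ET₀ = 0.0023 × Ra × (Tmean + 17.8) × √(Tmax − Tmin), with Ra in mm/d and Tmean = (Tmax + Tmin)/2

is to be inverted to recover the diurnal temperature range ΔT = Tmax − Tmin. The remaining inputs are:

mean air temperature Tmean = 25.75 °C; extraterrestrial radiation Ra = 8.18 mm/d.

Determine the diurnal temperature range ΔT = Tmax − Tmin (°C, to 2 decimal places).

13.14 °C

√ΔT = ET₀ / [0.0023 × Ra × (Tmean+17.8)] = 2.97 / (0.0023 × 8.18 × 43.55) = 3.6248
ΔT = 3.6248² = 13.139 °C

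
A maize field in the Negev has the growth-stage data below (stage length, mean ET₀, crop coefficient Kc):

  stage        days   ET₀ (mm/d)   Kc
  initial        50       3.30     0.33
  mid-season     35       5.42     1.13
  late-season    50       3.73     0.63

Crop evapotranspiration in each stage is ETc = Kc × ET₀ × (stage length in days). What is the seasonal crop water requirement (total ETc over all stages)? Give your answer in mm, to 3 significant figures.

386 mm

initial: 0.33 × 3.30 × 50 = 54.45 mm
mid-season: 1.13 × 5.42 × 35 = 214.36 mm
late-season: 0.63 × 3.73 × 50 = 117.50 mm
Seasonal total = 386.31 mm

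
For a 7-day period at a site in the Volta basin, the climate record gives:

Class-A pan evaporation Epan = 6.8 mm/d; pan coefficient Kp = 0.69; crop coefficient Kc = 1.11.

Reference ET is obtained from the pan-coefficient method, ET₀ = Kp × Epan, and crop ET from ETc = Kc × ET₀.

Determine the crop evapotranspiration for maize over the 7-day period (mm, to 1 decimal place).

36.5 mm

ET₀ = 0.69 × 6.8 = 4.6920 mm/d
ETc = Kc × ET₀ = 1.11 × 4.6920 = 5.2081 mm/d
Over 7 days: 5.2081 × 7 = 36.457 mm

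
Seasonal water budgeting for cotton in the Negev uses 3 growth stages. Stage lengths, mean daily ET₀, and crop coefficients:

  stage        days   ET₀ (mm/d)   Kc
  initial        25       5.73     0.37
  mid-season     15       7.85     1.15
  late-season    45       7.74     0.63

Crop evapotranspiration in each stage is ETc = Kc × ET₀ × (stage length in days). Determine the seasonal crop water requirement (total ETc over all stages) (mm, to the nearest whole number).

408 mm

initial: 0.37 × 5.73 × 25 = 53.00 mm
mid-season: 1.15 × 7.85 × 15 = 135.41 mm
late-season: 0.63 × 7.74 × 45 = 219.43 mm
Seasonal total = 407.84 mm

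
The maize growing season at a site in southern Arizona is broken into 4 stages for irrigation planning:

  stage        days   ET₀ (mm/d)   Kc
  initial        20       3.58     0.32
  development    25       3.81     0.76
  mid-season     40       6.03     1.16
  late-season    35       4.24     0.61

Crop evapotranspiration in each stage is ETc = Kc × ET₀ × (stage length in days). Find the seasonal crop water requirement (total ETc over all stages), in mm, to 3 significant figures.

initial: 0.32 × 3.58 × 20 = 22.91 mm
development: 0.76 × 3.81 × 25 = 72.39 mm
mid-season: 1.16 × 6.03 × 40 = 279.79 mm
late-season: 0.61 × 4.24 × 35 = 90.52 mm
Seasonal total = 465.61 mm

466 mm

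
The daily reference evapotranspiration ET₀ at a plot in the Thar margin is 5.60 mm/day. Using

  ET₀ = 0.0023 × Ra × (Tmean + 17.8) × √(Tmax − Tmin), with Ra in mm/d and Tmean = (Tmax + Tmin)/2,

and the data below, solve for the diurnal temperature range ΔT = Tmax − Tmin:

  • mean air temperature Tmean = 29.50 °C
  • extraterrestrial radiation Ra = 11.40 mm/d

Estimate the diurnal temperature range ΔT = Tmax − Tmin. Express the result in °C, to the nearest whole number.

√ΔT = ET₀ / [0.0023 × Ra × (Tmean+17.8)] = 5.60 / (0.0023 × 11.40 × 47.30) = 4.5154
ΔT = 4.5154² = 20.389 °C

20 °C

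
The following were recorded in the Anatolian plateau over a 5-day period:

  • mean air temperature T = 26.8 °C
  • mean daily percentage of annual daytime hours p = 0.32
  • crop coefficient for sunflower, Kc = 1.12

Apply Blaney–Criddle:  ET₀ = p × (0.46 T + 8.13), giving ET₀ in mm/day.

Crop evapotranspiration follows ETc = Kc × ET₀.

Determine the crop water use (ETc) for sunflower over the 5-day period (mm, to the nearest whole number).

37 mm

ET₀ = 0.32 × (0.46 × 26.8 + 8.13) = 0.32 × 20.458 = 6.5466 mm/d
ETc = Kc × ET₀ = 1.12 × 6.5466 = 7.3322 mm/d
Over 5 days: 7.3322 × 5 = 36.661 mm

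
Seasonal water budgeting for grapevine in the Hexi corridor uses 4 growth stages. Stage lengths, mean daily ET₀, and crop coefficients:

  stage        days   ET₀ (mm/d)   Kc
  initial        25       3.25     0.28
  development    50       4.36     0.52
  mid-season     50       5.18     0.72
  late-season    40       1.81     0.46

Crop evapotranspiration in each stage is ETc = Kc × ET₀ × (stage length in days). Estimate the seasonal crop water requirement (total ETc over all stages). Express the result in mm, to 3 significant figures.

initial: 0.28 × 3.25 × 25 = 22.75 mm
development: 0.52 × 4.36 × 50 = 113.36 mm
mid-season: 0.72 × 5.18 × 50 = 186.48 mm
late-season: 0.46 × 1.81 × 40 = 33.30 mm
Seasonal total = 355.89 mm

356 mm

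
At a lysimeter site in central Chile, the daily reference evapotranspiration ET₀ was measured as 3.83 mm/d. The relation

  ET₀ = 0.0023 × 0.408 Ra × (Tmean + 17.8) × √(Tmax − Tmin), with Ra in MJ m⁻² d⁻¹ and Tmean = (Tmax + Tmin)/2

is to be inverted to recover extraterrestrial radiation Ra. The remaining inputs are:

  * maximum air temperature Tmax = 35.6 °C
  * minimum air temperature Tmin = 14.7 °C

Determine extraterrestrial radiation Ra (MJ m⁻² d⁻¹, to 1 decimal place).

20.8 MJ m⁻² d⁻¹

Tmean = (35.6+14.7)/2 = 25.15 °C; ΔT = 20.9
Ra = ET₀ / [0.0023 × 0.408 × (Tmean+17.8) × √ΔT]
   = 3.83 / (0.0023 × 0.408 × 42.95 × 4.5717) = 20.786 MJ m⁻² d⁻¹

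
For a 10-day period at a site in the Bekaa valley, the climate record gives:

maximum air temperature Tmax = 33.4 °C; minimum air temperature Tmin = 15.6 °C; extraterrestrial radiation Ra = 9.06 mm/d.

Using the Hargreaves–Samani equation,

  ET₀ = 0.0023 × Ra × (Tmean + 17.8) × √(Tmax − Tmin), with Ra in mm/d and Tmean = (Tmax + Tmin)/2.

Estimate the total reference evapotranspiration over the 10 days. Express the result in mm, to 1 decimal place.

37.2 mm

Tmean = (33.4 + 15.6)/2 = 24.50 °C
ET₀ = 0.0023 × 9.06 × (24.50 + 17.8) × √17.8 = 0.0023 × 9.06 × 42.30 × 4.2190 = 3.7188 mm/d
Over 10 days: 3.7188 × 10 = 37.188 mm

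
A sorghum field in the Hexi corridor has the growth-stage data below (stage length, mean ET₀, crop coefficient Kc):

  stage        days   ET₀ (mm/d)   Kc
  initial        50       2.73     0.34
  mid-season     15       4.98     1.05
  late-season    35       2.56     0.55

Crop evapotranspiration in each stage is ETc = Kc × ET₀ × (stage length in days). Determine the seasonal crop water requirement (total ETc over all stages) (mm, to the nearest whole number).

174 mm

initial: 0.34 × 2.73 × 50 = 46.41 mm
mid-season: 1.05 × 4.98 × 15 = 78.44 mm
late-season: 0.55 × 2.56 × 35 = 49.28 mm
Seasonal total = 174.13 mm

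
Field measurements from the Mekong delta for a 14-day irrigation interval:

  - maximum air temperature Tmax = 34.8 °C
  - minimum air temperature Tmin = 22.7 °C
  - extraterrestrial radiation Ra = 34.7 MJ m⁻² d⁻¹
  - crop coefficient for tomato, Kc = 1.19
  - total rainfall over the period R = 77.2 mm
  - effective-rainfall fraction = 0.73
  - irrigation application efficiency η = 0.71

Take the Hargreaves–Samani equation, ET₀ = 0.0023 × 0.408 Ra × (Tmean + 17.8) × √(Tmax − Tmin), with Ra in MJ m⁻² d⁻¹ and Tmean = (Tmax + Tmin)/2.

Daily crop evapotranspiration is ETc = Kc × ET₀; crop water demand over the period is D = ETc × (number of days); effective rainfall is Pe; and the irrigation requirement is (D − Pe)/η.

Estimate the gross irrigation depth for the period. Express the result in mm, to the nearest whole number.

44 mm

Tmean = (34.8 + 22.7)/2 = 28.75 °C
0.408 Ra = 0.408 × 34.7 = 14.1576 mm/d equivalent
ET₀ = 0.0023 × 14.1576 × (28.75 + 17.8) × √12.1 = 0.0023 × 14.1576 × 46.55 × 3.4785 = 5.2727 mm/d
ETc = Kc × ET₀ = 1.19 × 5.2727 = 6.2745 mm/d
Crop demand D = ETc × 14 d = 6.2745 × 14 = 87.843 mm
Pe = 0.73 × 77.2 = 56.356 mm
D − Pe = 87.843 − 56.356 = 31.487 mm
Gross irrigation = 31.487 / 0.71 = 44.348 mm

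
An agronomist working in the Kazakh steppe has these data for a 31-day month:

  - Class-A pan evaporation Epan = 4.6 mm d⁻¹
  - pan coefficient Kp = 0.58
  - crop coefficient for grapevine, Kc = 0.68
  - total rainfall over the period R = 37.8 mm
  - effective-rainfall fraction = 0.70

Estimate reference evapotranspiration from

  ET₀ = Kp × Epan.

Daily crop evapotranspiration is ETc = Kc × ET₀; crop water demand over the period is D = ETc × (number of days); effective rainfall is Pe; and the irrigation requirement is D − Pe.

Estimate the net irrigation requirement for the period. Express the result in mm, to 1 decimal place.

29.8 mm

ET₀ = 0.58 × 4.6 = 2.6680 mm/d
ETc = Kc × ET₀ = 0.68 × 2.6680 = 1.8142 mm/d
Crop demand D = ETc × 31 d = 1.8142 × 31 = 56.240 mm
Pe = 0.70 × 37.8 = 26.460 mm
D − Pe = 56.240 − 26.460 = 29.780 mm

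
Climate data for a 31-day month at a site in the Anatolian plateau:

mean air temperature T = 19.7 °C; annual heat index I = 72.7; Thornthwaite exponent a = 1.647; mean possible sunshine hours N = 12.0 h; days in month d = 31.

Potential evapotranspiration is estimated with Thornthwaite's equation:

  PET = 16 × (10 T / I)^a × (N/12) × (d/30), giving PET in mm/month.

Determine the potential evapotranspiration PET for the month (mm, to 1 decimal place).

85.4 mm

10T/I = 10 × 19.7 / 72.7 = 2.7098
(10T/I)^a = 2.7098^1.647 = 5.1647
Uncorrected PET = 16 × 5.1647 = 82.635 mm
Correction = (N/12)(d/30) = (12.0/12)(31/30) = 1.0333
PET = 82.635 × 1.0333 = 85.387 mm/month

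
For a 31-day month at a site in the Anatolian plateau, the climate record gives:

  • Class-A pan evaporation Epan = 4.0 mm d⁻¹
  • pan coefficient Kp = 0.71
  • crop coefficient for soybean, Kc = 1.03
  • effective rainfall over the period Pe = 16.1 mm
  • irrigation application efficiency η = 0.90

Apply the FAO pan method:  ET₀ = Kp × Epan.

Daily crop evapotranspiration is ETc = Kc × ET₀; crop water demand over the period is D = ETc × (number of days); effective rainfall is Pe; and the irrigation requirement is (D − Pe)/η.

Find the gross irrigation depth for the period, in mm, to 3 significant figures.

82.9 mm

ET₀ = 0.71 × 4.0 = 2.8400 mm/d
ETc = Kc × ET₀ = 1.03 × 2.8400 = 2.9252 mm/d
Crop demand D = ETc × 31 d = 2.9252 × 31 = 90.681 mm
D − Pe = 90.681 − 16.1 = 74.581 mm
Gross irrigation = 74.581 / 0.90 = 82.868 mm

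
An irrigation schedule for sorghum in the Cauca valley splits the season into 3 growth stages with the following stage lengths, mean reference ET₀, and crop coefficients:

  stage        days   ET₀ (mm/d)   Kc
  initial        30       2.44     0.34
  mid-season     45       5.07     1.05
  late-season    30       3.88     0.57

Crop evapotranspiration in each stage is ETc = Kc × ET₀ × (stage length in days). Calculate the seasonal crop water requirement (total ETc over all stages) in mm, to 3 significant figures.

331 mm

initial: 0.34 × 2.44 × 30 = 24.89 mm
mid-season: 1.05 × 5.07 × 45 = 239.56 mm
late-season: 0.57 × 3.88 × 30 = 66.35 mm
Seasonal total = 330.80 mm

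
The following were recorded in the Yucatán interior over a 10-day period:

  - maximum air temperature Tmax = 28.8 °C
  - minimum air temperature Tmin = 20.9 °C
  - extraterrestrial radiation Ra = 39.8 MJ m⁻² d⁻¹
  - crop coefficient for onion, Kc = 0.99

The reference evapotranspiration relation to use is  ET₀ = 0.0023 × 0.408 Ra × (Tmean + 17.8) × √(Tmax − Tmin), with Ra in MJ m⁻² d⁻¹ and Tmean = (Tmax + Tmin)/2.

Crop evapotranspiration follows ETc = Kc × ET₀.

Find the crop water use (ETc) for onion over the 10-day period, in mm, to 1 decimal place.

44.3 mm

Tmean = (28.8 + 20.9)/2 = 24.85 °C
0.408 Ra = 0.408 × 39.8 = 16.2384 mm/d equivalent
ET₀ = 0.0023 × 16.2384 × (24.85 + 17.8) × √7.9 = 0.0023 × 16.2384 × 42.65 × 2.8107 = 4.4772 mm/d
ETc = Kc × ET₀ = 0.99 × 4.4772 = 4.4324 mm/d
Over 10 days: 4.4324 × 10 = 44.324 mm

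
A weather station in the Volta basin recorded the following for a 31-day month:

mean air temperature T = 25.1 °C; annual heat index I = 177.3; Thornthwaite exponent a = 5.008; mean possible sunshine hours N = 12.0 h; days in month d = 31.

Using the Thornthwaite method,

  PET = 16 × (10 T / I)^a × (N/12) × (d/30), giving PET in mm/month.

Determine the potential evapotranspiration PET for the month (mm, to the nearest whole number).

10T/I = 10 × 25.1 / 177.3 = 1.4157
(10T/I)^a = 1.4157^5.008 = 5.7025
Uncorrected PET = 16 × 5.7025 = 91.240 mm
Correction = (N/12)(d/30) = (12.0/12)(31/30) = 1.0333
PET = 91.240 × 1.0333 = 94.278 mm/month

94 mm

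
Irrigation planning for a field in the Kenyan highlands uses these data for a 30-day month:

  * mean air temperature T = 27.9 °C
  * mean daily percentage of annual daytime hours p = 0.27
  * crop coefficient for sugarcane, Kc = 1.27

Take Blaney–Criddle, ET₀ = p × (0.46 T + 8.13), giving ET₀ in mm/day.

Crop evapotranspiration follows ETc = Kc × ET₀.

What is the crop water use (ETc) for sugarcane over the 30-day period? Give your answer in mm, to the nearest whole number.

ET₀ = 0.27 × (0.46 × 27.9 + 8.13) = 0.27 × 20.964 = 5.6603 mm/d
ETc = Kc × ET₀ = 1.27 × 5.6603 = 7.1886 mm/d
Over 30 days: 7.1886 × 30 = 215.658 mm

216 mm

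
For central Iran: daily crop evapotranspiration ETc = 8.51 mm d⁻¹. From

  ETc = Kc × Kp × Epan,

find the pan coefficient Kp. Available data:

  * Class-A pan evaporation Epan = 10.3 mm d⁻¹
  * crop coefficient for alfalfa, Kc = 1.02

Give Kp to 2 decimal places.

0.81

ETc = Kc × Kp × Epan  ⇒  Kp = ETc / (Kc × Epan)
Kp = 8.51 / (1.02 × 10.3) = 8.51 / 10.506 = 0.8100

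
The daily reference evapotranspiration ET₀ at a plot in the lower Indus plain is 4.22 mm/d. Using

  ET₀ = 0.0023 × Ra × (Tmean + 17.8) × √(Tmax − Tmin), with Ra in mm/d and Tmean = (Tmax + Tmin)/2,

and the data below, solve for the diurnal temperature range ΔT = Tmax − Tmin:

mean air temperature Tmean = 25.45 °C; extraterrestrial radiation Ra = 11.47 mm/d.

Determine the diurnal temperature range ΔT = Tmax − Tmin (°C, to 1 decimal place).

13.7 °C

√ΔT = ET₀ / [0.0023 × Ra × (Tmean+17.8)] = 4.22 / (0.0023 × 11.47 × 43.25) = 3.6986
ΔT = 3.6986² = 13.680 °C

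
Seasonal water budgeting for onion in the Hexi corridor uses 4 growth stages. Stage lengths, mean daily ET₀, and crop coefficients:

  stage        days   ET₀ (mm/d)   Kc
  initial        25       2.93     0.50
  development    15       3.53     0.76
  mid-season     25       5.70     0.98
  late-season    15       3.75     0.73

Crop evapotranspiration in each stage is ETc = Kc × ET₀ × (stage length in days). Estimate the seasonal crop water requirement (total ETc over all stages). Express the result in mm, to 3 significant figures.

258 mm

initial: 0.50 × 2.93 × 25 = 36.63 mm
development: 0.76 × 3.53 × 15 = 40.24 mm
mid-season: 0.98 × 5.70 × 25 = 139.65 mm
late-season: 0.73 × 3.75 × 15 = 41.06 mm
Seasonal total = 257.58 mm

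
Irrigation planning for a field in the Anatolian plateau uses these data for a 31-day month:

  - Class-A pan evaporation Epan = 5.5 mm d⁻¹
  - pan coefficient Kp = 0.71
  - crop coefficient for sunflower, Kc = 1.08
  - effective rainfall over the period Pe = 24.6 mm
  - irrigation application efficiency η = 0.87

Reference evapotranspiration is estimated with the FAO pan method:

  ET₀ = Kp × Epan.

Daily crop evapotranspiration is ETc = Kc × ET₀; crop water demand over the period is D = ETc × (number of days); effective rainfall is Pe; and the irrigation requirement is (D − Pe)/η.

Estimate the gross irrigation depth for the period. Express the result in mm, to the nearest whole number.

ET₀ = 0.71 × 5.5 = 3.9050 mm/d
ETc = Kc × ET₀ = 1.08 × 3.9050 = 4.2174 mm/d
Crop demand D = ETc × 31 d = 4.2174 × 31 = 130.739 mm
D − Pe = 130.739 − 24.6 = 106.139 mm
Gross irrigation = 106.139 / 0.87 = 121.999 mm

122 mm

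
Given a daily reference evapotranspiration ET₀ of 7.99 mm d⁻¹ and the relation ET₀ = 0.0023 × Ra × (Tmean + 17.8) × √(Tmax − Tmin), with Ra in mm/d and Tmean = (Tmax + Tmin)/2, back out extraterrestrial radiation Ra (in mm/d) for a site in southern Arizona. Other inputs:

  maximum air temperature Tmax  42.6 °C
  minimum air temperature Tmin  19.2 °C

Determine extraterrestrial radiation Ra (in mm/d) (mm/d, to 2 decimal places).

14.75 mm/d

Tmean = 30.90 °C; √ΔT = 4.8374
Ra = ET₀ / [0.0023 × (Tmean+17.8) × √ΔT] = 7.99 / (0.0023 × 48.70 × 4.8374) = 14.746 mm/d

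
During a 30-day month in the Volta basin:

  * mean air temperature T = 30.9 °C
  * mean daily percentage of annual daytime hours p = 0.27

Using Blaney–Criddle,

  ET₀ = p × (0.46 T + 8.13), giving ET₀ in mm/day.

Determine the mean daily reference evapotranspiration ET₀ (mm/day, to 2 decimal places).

ET₀ = 0.27 × (0.46 × 30.9 + 8.13) = 0.27 × 22.344 = 6.0329 mm/d

6.03 mm/day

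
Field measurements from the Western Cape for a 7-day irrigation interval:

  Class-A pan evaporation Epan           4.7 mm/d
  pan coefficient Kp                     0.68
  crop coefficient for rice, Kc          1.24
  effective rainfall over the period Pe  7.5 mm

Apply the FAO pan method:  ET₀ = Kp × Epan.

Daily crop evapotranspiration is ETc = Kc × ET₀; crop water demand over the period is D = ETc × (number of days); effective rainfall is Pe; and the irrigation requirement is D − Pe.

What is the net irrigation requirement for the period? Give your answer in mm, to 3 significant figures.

20.2 mm

ET₀ = 0.68 × 4.7 = 3.1960 mm/d
ETc = Kc × ET₀ = 1.24 × 3.1960 = 3.9630 mm/d
Crop demand D = ETc × 7 d = 3.9630 × 7 = 27.741 mm
D − Pe = 27.741 − 7.5 = 20.241 mm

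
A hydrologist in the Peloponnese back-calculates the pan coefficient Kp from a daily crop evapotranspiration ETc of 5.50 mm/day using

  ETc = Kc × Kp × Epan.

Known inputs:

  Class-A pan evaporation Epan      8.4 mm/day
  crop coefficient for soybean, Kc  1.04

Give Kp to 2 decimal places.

0.63

ETc = Kc × Kp × Epan  ⇒  Kp = ETc / (Kc × Epan)
Kp = 5.50 / (1.04 × 8.4) = 5.50 / 8.736 = 0.6296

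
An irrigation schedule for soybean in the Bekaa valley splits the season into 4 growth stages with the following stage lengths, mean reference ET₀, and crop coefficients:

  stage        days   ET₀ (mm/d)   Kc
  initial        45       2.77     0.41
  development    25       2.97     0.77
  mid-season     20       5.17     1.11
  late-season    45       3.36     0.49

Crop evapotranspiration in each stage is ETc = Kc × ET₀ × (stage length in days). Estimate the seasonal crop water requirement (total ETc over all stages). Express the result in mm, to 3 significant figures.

297 mm

initial: 0.41 × 2.77 × 45 = 51.11 mm
development: 0.77 × 2.97 × 25 = 57.17 mm
mid-season: 1.11 × 5.17 × 20 = 114.77 mm
late-season: 0.49 × 3.36 × 45 = 74.09 mm
Seasonal total = 297.14 mm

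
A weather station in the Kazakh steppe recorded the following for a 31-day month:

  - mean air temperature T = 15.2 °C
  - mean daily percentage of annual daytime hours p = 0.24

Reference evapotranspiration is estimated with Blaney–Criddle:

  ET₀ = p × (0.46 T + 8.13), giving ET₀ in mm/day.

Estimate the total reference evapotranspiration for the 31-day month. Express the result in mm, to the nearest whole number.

113 mm

ET₀ = 0.24 × (0.46 × 15.2 + 8.13) = 0.24 × 15.122 = 3.6293 mm/d
Monthly total = 3.6293 × 31 = 112.508 mm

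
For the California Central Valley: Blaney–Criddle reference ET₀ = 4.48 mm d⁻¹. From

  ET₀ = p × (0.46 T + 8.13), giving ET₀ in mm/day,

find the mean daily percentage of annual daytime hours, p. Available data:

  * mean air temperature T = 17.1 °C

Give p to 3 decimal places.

0.280

p = ET₀ / (0.46 T + 8.13) = 4.48 / (0.46 × 17.1 + 8.13) = 4.48 / 15.996 = 0.2801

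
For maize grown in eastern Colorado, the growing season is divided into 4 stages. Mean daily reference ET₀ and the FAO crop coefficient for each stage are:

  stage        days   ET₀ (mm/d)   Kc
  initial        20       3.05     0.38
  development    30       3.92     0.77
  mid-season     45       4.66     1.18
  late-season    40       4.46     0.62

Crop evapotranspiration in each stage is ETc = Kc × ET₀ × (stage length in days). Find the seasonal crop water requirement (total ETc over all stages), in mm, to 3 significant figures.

472 mm

initial: 0.38 × 3.05 × 20 = 23.18 mm
development: 0.77 × 3.92 × 30 = 90.55 mm
mid-season: 1.18 × 4.66 × 45 = 247.45 mm
late-season: 0.62 × 4.46 × 40 = 110.61 mm
Seasonal total = 471.79 mm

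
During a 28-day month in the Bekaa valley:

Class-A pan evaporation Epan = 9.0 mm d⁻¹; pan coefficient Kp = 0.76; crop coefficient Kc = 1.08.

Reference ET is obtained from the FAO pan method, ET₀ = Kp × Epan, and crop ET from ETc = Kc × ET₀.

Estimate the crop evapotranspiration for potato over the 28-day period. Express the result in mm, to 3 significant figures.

207 mm

ET₀ = 0.76 × 9.0 = 6.8400 mm/d
ETc = Kc × ET₀ = 1.08 × 6.8400 = 7.3872 mm/d
Over 28 days: 7.3872 × 28 = 206.842 mm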